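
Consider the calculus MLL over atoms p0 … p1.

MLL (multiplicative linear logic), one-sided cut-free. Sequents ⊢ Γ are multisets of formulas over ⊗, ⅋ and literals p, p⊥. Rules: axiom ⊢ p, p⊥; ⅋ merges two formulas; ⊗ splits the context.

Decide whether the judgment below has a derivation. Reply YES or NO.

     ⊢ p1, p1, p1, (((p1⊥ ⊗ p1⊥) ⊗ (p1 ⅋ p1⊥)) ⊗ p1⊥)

Proof tree:
[⊗]  ⊢ p1, p1, p1, (((p1⊥ ⊗ p1⊥) ⊗ (p1 ⅋ p1⊥)) ⊗ p1⊥)
  [⊗]  ⊢ p1, p1, ((p1⊥ ⊗ p1⊥) ⊗ (p1 ⅋ p1⊥))
    [⊗]  ⊢ p1, p1, (p1⊥ ⊗ p1⊥)
      [Ax]  ⊢ p1, p1⊥
      [Ax]  ⊢ p1, p1⊥
    [⅋]  ⊢ (p1 ⅋ p1⊥)
      [Ax]  ⊢ p1, p1⊥
  [Ax]  ⊢ p1, p1⊥

Result: YES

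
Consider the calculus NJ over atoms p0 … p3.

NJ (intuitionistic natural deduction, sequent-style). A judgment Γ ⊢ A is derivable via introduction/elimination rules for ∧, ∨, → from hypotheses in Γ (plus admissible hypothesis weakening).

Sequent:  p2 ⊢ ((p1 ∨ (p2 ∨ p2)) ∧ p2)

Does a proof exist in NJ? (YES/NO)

Proof tree:
[∧I] p2 ⊢ ((p1 ∨ (p2 ∨ p2)) ∧ p2)
  [∨I₂] p2 ⊢ (p1 ∨ (p2 ∨ p2))
    [∨I₁] p2 ⊢ (p2 ∨ p2)
      [Ax] p2 ⊢ p2
  [Ax] p2 ⊢ p2

Result: YES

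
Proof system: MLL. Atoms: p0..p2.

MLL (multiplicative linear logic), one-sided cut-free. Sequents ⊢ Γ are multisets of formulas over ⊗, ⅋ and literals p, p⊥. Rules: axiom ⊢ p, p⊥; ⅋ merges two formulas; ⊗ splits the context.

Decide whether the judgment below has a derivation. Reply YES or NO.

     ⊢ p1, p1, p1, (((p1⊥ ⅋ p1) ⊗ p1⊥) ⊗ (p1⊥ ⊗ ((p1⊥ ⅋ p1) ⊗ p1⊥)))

Derivation trace:
[⊗]  ⊢ p1, p1, p1, (((p1⊥ ⅋ p1) ⊗ p1⊥) ⊗ (p1⊥ ⊗ ((p1⊥ ⅋ p1) ⊗ p1⊥)))
  [⊗]  ⊢ p1, ((p1⊥ ⅋ p1) ⊗ p1⊥)
    [⅋]  ⊢ (p1⊥ ⅋ p1)
      [Ax]  ⊢ p1, p1⊥
    [Ax]  ⊢ p1, p1⊥
  [⊗]  ⊢ p1, p1, (p1⊥ ⊗ ((p1⊥ ⅋ p1) ⊗ p1⊥))
    [Ax]  ⊢ p1, p1⊥
    [⊗]  ⊢ p1, ((p1⊥ ⅋ p1) ⊗ p1⊥)
      [⅋]  ⊢ (p1⊥ ⅋ p1)
        [Ax]  ⊢ p1, p1⊥
      [Ax]  ⊢ p1, p1⊥

Result: YES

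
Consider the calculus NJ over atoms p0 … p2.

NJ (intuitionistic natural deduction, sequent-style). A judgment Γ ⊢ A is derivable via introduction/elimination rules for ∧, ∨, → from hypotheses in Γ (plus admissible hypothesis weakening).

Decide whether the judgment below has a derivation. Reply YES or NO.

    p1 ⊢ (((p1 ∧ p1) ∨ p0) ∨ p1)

Derivation (root first):
[∨I₁] p1 ⊢ (((p1 ∧ p1) ∨ p0) ∨ p1)
  [∨I₁] p1 ⊢ ((p1 ∧ p1) ∨ p0)
    [∧I] p1 ⊢ (p1 ∧ p1)
      [Ax] p1 ⊢ p1
      [Ax] p1 ⊢ p1

Result: YES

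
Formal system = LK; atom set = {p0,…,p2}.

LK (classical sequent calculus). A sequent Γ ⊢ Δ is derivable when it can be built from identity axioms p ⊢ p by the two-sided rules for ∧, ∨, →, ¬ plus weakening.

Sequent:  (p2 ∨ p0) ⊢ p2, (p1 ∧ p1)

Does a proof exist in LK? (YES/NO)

Enumerate valuations to refute Γ ⊢ Δ:
  v=000: Γ:[(p2 ∨ p0)=F] Δ:[p2=F, (p1 ∧ p1)=F] refutes=False
  v=001: Γ:[(p2 ∨ p0)=T] Δ:[p2=T, (p1 ∧ p1)=F] refutes=False
  v=010: Γ:[(p2 ∨ p0)=F] Δ:[p2=F, (p1 ∧ p1)=T] refutes=False
  v=011: Γ:[(p2 ∨ p0)=T] Δ:[p2=T, (p1 ∧ p1)=T] refutes=False
  v=100: Γ:[(p2 ∨ p0)=T] Δ:[p2=F, (p1 ∧ p1)=F] refutes=True  ← countermodel

Result: NO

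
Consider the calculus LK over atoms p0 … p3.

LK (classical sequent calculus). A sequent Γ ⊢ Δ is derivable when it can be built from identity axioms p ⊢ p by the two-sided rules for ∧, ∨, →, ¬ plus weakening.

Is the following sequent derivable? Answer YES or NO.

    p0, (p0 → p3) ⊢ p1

Enumerate valuations to refute Γ ⊢ Δ:
  v=0000: Γ:[p0=F, (p0 → p3)=T] Δ:[p1=F] refutes=False
  v=0001: Γ:[p0=F, (p0 → p3)=T] Δ:[p1=F] refutes=False
  v=0010: Γ:[p0=F, (p0 → p3)=T] Δ:[p1=F] refutes=False
  v=0011: Γ:[p0=F, (p0 → p3)=T] Δ:[p1=F] refutes=False
  v=0100: Γ:[p0=F, (p0 → p3)=T] Δ:[p1=T] refutes=False
  v=0101: Γ:[p0=F, (p0 → p3)=T] Δ:[p1=T] refutes=False
  v=0110: Γ:[p0=F, (p0 → p3)=T] Δ:[p1=T] refutes=False
  v=0111: Γ:[p0=F, (p0 → p3)=T] Δ:[p1=T] refutes=False
  v=1000: Γ:[p0=T, (p0 → p3)=F] Δ:[p1=F] refutes=False
  v=1001: Γ:[p0=T, (p0 → p3)=T] Δ:[p1=F] refutes=True  ← countermodel

Result: NO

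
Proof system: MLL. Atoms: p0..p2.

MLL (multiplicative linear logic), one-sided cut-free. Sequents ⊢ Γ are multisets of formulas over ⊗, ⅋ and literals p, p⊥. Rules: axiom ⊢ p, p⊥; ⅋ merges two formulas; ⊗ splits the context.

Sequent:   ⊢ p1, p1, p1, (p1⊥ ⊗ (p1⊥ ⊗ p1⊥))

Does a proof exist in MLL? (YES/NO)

Derivation (root first):
[⊗]  ⊢ p1, p1, p1, (p1⊥ ⊗ (p1⊥ ⊗ p1⊥))
  [Ax]  ⊢ p1, p1⊥
  [⊗]  ⊢ p1, p1, (p1⊥ ⊗ p1⊥)
    [Ax]  ⊢ p1, p1⊥
    [Ax]  ⊢ p1, p1⊥

Result: YES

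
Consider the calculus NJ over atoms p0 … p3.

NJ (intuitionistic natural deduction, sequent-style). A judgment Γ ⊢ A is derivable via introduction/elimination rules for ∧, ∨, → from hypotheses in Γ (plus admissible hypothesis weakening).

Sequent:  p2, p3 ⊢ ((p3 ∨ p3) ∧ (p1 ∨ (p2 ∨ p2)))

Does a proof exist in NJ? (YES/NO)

Derivation trace:
[∧I] p2, p3 ⊢ ((p3 ∨ p3) ∧ (p1 ∨ (p2 ∨ p2)))
  [∨I₁] p3 ⊢ (p3 ∨ p3)
    [Ax] p3 ⊢ p3
  [∨I₂] p2, p3 ⊢ (p1 ∨ (p2 ∨ p2))
    [∨I₁] p2, p3 ⊢ (p2 ∨ p2)
      [Wk] p2, p3 ⊢ p2
        [Ax] p2 ⊢ p2

Result: YES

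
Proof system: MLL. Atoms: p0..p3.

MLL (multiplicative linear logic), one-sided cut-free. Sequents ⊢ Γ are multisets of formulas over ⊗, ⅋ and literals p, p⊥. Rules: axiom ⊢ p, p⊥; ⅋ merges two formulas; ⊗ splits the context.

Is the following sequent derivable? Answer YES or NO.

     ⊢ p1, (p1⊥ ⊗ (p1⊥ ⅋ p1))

Derivation trace:
[⊗]  ⊢ p1, (p1⊥ ⊗ (p1⊥ ⅋ p1))
  [Ax]  ⊢ p1, p1⊥
  [⅋]  ⊢ (p1⊥ ⅋ p1)
    [Ax]  ⊢ p1, p1⊥

Result: YES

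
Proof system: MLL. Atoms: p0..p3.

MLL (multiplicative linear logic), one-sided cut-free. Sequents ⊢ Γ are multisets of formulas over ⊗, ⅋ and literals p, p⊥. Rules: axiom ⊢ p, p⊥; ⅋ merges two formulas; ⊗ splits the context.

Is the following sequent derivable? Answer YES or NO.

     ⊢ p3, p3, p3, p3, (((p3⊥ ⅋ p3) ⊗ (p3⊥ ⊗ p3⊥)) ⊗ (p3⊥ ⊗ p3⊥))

Derivation (root first):
[⊗]  ⊢ p3, p3, p3, p3, (((p3⊥ ⅋ p3) ⊗ (p3⊥ ⊗ p3⊥)) ⊗ (p3⊥ ⊗ p3⊥))
  [⊗]  ⊢ p3, p3, ((p3⊥ ⅋ p3) ⊗ (p3⊥ ⊗ p3⊥))
    [⅋]  ⊢ (p3⊥ ⅋ p3)
      [Ax]  ⊢ p3, p3⊥
    [⊗]  ⊢ p3, p3, (p3⊥ ⊗ p3⊥)
      [Ax]  ⊢ p3, p3⊥
      [Ax]  ⊢ p3, p3⊥
  [⊗]  ⊢ p3, p3, (p3⊥ ⊗ p3⊥)
    [Ax]  ⊢ p3, p3⊥
    [Ax]  ⊢ p3, p3⊥

Result: YES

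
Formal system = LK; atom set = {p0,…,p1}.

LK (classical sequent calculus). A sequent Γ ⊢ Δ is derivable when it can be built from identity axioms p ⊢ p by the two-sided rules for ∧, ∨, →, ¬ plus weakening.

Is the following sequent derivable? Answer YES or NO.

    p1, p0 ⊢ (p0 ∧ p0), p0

Proof tree:
[WR] p1, p0 ⊢ (p0 ∧ p0), p0
  [∧R] p1, p0 ⊢ (p0 ∧ p0)
    [WL] p0, p1 ⊢ p0
      [Ax] p0 ⊢ p0
    [WL] p0, p1 ⊢ p0
      [Ax] p0 ⊢ p0

Result: YES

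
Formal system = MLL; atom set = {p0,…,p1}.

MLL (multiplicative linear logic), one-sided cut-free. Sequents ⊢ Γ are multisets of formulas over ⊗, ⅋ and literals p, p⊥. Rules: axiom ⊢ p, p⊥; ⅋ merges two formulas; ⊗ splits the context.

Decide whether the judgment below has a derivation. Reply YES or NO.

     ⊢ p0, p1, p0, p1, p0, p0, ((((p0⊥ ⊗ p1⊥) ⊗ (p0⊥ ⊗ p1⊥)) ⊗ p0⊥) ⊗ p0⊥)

Derivation trace:
[⊗]  ⊢ p0, p1, p0, p1, p0, p0, ((((p0⊥ ⊗ p1⊥) ⊗ (p0⊥ ⊗ p1⊥)) ⊗ p0⊥) ⊗ p0⊥)
  [⊗]  ⊢ p0, p1, p0, p1, p0, (((p0⊥ ⊗ p1⊥) ⊗ (p0⊥ ⊗ p1⊥)) ⊗ p0⊥)
    [⊗]  ⊢ p0, p1, p0, p1, ((p0⊥ ⊗ p1⊥) ⊗ (p0⊥ ⊗ p1⊥))
      [⊗]  ⊢ p0, p1, (p0⊥ ⊗ p1⊥)
        [Ax]  ⊢ p0, p0⊥
        [Ax]  ⊢ p1, p1⊥
      [⊗]  ⊢ p0, p1, (p0⊥ ⊗ p1⊥)
        [Ax]  ⊢ p0, p0⊥
        [Ax]  ⊢ p1, p1⊥
    [Ax]  ⊢ p0, p0⊥
  [Ax]  ⊢ p0, p0⊥

Result: YES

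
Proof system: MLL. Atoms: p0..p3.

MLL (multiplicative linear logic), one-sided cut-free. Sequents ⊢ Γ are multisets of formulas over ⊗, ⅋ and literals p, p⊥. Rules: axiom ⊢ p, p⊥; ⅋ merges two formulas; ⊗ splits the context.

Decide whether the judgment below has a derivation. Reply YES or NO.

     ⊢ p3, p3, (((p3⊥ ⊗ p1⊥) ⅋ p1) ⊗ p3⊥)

Derivation (root first):
[⊗]  ⊢ p3, p3, (((p3⊥ ⊗ p1⊥) ⅋ p1) ⊗ p3⊥)
  [⅋]  ⊢ p3, ((p3⊥ ⊗ p1⊥) ⅋ p1)
    [⊗]  ⊢ p3, p1, (p3⊥ ⊗ p1⊥)
      [Ax]  ⊢ p3, p3⊥
      [Ax]  ⊢ p1, p1⊥
  [Ax]  ⊢ p3, p3⊥

Result: YES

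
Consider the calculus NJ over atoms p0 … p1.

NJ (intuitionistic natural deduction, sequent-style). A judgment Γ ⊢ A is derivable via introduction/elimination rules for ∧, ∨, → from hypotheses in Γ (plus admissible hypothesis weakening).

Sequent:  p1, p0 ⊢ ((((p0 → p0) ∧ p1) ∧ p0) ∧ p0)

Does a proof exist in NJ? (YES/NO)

Proof tree:
[∧I] p1, p0 ⊢ ((((p0 → p0) ∧ p1) ∧ p0) ∧ p0)
  [∧I] p1, p0 ⊢ (((p0 → p0) ∧ p1) ∧ p0)
    [∧I] p1 ⊢ ((p0 → p0) ∧ p1)
      [→I]  ⊢ (p0 → p0)
        [Ax] p0 ⊢ p0
      [Ax] p1 ⊢ p1
    [Ax] p0 ⊢ p0
  [Ax] p0 ⊢ p0

Result: YES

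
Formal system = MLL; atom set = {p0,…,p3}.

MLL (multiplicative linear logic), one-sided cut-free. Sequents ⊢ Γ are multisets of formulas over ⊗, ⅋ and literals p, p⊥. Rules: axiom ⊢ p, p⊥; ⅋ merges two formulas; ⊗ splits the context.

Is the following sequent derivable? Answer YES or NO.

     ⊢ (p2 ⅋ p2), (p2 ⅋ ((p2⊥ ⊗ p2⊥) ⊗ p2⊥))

Proof tree:
[⅋]  ⊢ (p2 ⅋ p2), (p2 ⅋ ((p2⊥ ⊗ p2⊥) ⊗ p2⊥))
  [⅋]  ⊢ p2, ((p2⊥ ⊗ p2⊥) ⊗ p2⊥), (p2 ⅋ p2)
    [⊗]  ⊢ p2, p2, p2, ((p2⊥ ⊗ p2⊥) ⊗ p2⊥)
      [⊗]  ⊢ p2, p2, (p2⊥ ⊗ p2⊥)
        [Ax]  ⊢ p2, p2⊥
        [Ax]  ⊢ p2, p2⊥
      [Ax]  ⊢ p2, p2⊥

Result: YES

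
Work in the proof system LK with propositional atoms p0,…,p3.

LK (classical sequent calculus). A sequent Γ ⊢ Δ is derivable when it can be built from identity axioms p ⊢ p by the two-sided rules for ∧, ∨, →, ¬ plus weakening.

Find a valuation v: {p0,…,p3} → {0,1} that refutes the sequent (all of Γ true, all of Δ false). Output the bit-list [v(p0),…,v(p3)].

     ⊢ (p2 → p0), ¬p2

Enumerate valuations to refute Γ ⊢ Δ:
  v=0000: Γ:[] Δ:[(p2 → p0)=T, ¬p2=T] refutes=False
  v=0001: Γ:[] Δ:[(p2 → p0)=T, ¬p2=T] refutes=False
  v=0010: Γ:[] Δ:[(p2 → p0)=F, ¬p2=F] refutes=True  ← countermodel

Result: [0, 0, 1, 0]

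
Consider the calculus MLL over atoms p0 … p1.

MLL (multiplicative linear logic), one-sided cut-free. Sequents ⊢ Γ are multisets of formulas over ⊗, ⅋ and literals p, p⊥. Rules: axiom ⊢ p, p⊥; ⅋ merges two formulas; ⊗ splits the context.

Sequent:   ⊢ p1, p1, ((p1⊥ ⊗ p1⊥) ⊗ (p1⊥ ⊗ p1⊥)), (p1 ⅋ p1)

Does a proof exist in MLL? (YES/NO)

Derivation trace:
[⅋]  ⊢ p1, p1, ((p1⊥ ⊗ p1⊥) ⊗ (p1⊥ ⊗ p1⊥)), (p1 ⅋ p1)
  [⊗]  ⊢ p1, p1, p1, p1, ((p1⊥ ⊗ p1⊥) ⊗ (p1⊥ ⊗ p1⊥))
    [⊗]  ⊢ p1, p1, (p1⊥ ⊗ p1⊥)
      [Ax]  ⊢ p1, p1⊥
      [Ax]  ⊢ p1, p1⊥
    [⊗]  ⊢ p1, p1, (p1⊥ ⊗ p1⊥)
      [Ax]  ⊢ p1, p1⊥
      [Ax]  ⊢ p1, p1⊥

Result: YES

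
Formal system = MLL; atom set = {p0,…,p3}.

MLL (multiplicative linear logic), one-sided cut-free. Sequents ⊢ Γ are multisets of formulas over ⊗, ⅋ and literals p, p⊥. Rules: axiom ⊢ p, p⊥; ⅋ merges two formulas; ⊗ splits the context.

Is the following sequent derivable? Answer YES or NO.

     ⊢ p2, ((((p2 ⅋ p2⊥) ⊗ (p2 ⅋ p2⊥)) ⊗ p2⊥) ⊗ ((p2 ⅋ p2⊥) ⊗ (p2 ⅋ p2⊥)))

Proof tree:
[⊗]  ⊢ p2, ((((p2 ⅋ p2⊥) ⊗ (p2 ⅋ p2⊥)) ⊗ p2⊥) ⊗ ((p2 ⅋ p2⊥) ⊗ (p2 ⅋ p2⊥)))
  [⊗]  ⊢ p2, (((p2 ⅋ p2⊥) ⊗ (p2 ⅋ p2⊥)) ⊗ p2⊥)
    [⊗]  ⊢ ((p2 ⅋ p2⊥) ⊗ (p2 ⅋ p2⊥))
      [⅋]  ⊢ (p2 ⅋ p2⊥)
        [Ax]  ⊢ p2, p2⊥
      [⅋]  ⊢ (p2 ⅋ p2⊥)
        [Ax]  ⊢ p2, p2⊥
    [Ax]  ⊢ p2, p2⊥
  [⊗]  ⊢ ((p2 ⅋ p2⊥) ⊗ (p2 ⅋ p2⊥))
    [⅋]  ⊢ (p2 ⅋ p2⊥)
      [Ax]  ⊢ p2, p2⊥
    [⅋]  ⊢ (p2 ⅋ p2⊥)
      [Ax]  ⊢ p2, p2⊥

Result: YES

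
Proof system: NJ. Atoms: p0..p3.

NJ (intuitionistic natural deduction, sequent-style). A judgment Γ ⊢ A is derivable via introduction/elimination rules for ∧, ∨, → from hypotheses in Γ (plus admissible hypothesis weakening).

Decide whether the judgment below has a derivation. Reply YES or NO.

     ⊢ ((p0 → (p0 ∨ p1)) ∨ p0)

Derivation trace:
[∨I₁]  ⊢ ((p0 → (p0 ∨ p1)) ∨ p0)
  [→I]  ⊢ (p0 → (p0 ∨ p1))
    [∨I₁] p0 ⊢ (p0 ∨ p1)
      [Ax] p0 ⊢ p0

Result: YES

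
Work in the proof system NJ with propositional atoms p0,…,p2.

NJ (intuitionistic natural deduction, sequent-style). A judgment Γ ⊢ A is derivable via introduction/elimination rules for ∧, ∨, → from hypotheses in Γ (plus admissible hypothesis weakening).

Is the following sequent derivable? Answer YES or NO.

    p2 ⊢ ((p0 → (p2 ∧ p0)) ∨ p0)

Derivation (root first):
[∨I₁] p2 ⊢ ((p0 → (p2 ∧ p0)) ∨ p0)
  [→I] p2 ⊢ (p0 → (p2 ∧ p0))
    [∧I] p2, p0 ⊢ (p2 ∧ p0)
      [Ax] p2 ⊢ p2
      [Ax] p0 ⊢ p0

Result: YES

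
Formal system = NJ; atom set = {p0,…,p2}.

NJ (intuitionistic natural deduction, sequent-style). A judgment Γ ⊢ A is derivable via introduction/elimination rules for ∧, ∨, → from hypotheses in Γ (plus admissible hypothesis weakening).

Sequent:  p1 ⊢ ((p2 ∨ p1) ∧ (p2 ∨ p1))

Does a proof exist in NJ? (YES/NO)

Proof tree:
[∧I] p1 ⊢ ((p2 ∨ p1) ∧ (p2 ∨ p1))
  [∨I₂] p1 ⊢ (p2 ∨ p1)
    [Ax] p1 ⊢ p1
  [∨I₂] p1 ⊢ (p2 ∨ p1)
    [Ax] p1 ⊢ p1

Result: YES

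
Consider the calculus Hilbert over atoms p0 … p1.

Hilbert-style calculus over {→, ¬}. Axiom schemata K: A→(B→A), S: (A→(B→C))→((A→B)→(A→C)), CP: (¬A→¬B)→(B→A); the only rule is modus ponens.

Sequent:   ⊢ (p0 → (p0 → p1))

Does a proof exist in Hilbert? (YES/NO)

Search for a countermodel by truth-table:
  v=00: Γ:[] Δ:[(p0 → (p0 → p1))=T] refutes=False
  v=01: Γ:[] Δ:[(p0 → (p0 → p1))=T] refutes=False
  v=10: Γ:[] Δ:[(p0 → (p0 → p1))=F] refutes=True  ← countermodel

Result: NO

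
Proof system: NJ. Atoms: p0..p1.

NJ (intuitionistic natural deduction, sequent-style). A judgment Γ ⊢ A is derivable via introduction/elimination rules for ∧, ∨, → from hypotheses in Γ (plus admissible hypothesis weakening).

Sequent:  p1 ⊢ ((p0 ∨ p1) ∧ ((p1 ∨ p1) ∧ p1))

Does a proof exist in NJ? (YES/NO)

Derivation (root first):
[∧I] p1 ⊢ ((p0 ∨ p1) ∧ ((p1 ∨ p1) ∧ p1))
  [∨I₂] p1 ⊢ (p0 ∨ p1)
    [Ax] p1 ⊢ p1
  [∧I] p1 ⊢ ((p1 ∨ p1) ∧ p1)
    [∨I₂] p1 ⊢ (p1 ∨ p1)
      [Ax] p1 ⊢ p1
    [Ax] p1 ⊢ p1

Result: YES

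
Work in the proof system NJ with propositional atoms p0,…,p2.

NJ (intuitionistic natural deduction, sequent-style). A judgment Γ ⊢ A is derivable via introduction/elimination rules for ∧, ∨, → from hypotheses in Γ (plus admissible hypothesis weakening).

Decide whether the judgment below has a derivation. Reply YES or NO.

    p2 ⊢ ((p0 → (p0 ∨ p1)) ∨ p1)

Derivation (root first):
[∨I₁] p2 ⊢ ((p0 → (p0 ∨ p1)) ∨ p1)
  [Wk] p2 ⊢ (p0 → (p0 ∨ p1))
    [→I]  ⊢ (p0 → (p0 ∨ p1))
      [∨I₁] p0 ⊢ (p0 ∨ p1)
        [Ax] p0 ⊢ p0

Result: YES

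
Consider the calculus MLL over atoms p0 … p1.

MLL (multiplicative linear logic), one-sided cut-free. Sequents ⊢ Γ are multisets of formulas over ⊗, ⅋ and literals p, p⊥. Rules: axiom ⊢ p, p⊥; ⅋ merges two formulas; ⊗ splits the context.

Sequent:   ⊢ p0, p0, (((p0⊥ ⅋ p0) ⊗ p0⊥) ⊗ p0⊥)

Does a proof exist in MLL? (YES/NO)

Derivation (root first):
[⊗]  ⊢ p0, p0, (((p0⊥ ⅋ p0) ⊗ p0⊥) ⊗ p0⊥)
  [⊗]  ⊢ p0, ((p0⊥ ⅋ p0) ⊗ p0⊥)
    [⅋]  ⊢ (p0⊥ ⅋ p0)
      [Ax]  ⊢ p0, p0⊥
    [Ax]  ⊢ p0, p0⊥
  [Ax]  ⊢ p0, p0⊥

Result: YES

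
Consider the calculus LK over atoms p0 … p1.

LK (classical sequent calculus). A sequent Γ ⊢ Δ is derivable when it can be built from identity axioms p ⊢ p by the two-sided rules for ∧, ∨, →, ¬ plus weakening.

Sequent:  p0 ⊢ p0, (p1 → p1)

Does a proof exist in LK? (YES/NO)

Proof tree:
[→R] p0 ⊢ p0, (p1 → p1)
  [WL] p1, p0 ⊢ p1, p0
    [WR] p1 ⊢ p1, p0
      [Ax] p1 ⊢ p1

Result: YES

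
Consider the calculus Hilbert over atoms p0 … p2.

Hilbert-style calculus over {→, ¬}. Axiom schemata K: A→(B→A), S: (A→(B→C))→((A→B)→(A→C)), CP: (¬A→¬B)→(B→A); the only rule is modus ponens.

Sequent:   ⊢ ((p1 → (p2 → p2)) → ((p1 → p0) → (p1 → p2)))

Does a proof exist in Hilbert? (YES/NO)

Enumerate valuations to refute Γ ⊢ Δ:
  v=000: Γ:[] Δ:[((p1 → (p2 → p2)) → ((p1 → p0) → (p1 → p2)))=T] refutes=False
  v=001: Γ:[] Δ:[((p1 → (p2 → p2)) → ((p1 → p0) → (p1 → p2)))=T] refutes=False
  v=010: Γ:[] Δ:[((p1 → (p2 → p2)) → ((p1 → p0) → (p1 → p2)))=T] refutes=False
  v=011: Γ:[] Δ:[((p1 → (p2 → p2)) → ((p1 → p0) → (p1 → p2)))=T] refutes=False
  v=100: Γ:[] Δ:[((p1 → (p2 → p2)) → ((p1 → p0) → (p1 → p2)))=T] refutes=False
  v=101: Γ:[] Δ:[((p1 → (p2 → p2)) → ((p1 → p0) → (p1 → p2)))=T] refutes=False
  v=110: Γ:[] Δ:[((p1 → (p2 → p2)) → ((p1 → p0) → (p1 → p2)))=F] refutes=True  ← countermodel

Result: NO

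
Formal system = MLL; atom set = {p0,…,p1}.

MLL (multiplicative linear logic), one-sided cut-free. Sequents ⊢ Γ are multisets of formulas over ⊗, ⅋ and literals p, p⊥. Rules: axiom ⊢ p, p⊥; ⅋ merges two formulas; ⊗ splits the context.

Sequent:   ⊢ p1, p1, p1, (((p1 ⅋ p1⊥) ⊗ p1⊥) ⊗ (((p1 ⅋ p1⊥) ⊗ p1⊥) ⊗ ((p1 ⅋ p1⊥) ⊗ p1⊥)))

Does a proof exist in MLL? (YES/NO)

Derivation (root first):
[⊗]  ⊢ p1, p1, p1, (((p1 ⅋ p1⊥) ⊗ p1⊥) ⊗ (((p1 ⅋ p1⊥) ⊗ p1⊥) ⊗ ((p1 ⅋ p1⊥) ⊗ p1⊥)))
  [⊗]  ⊢ p1, ((p1 ⅋ p1⊥) ⊗ p1⊥)
    [⅋]  ⊢ (p1 ⅋ p1⊥)
      [Ax]  ⊢ p1, p1⊥
    [Ax]  ⊢ p1, p1⊥
  [⊗]  ⊢ p1, p1, (((p1 ⅋ p1⊥) ⊗ p1⊥) ⊗ ((p1 ⅋ p1⊥) ⊗ p1⊥))
    [⊗]  ⊢ p1, ((p1 ⅋ p1⊥) ⊗ p1⊥)
      [⅋]  ⊢ (p1 ⅋ p1⊥)
        [Ax]  ⊢ p1, p1⊥
      [Ax]  ⊢ p1, p1⊥
    [⊗]  ⊢ p1, ((p1 ⅋ p1⊥) ⊗ p1⊥)
      [⅋]  ⊢ (p1 ⅋ p1⊥)
        [Ax]  ⊢ p1, p1⊥
      [Ax]  ⊢ p1, p1⊥

Result: YES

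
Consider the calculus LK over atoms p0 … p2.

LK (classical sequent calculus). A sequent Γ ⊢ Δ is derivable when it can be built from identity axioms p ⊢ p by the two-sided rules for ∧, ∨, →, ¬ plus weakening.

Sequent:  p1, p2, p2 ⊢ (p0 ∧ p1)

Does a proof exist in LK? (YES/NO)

Truth-table refutation:
  v=000: Γ:[p1=F, p2=F, p2=F] Δ:[(p0 ∧ p1)=F] refutes=False
  v=001: Γ:[p1=F, p2=T, p2=T] Δ:[(p0 ∧ p1)=F] refutes=False
  v=010: Γ:[p1=T, p2=F, p2=F] Δ:[(p0 ∧ p1)=F] refutes=False
  v=011: Γ:[p1=T, p2=T, p2=T] Δ:[(p0 ∧ p1)=F] refutes=True  ← countermodel

Result: NO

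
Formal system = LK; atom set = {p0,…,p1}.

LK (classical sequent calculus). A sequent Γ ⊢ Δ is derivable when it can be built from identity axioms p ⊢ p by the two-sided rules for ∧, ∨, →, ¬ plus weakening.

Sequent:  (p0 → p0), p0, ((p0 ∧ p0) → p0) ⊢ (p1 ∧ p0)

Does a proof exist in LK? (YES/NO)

Truth-table refutation:
  v=00: Γ:[(p0 → p0)=T, p0=F, ((p0 ∧ p0) → p0)=T] Δ:[(p1 ∧ p0)=F] refutes=False
  v=01: Γ:[(p0 → p0)=T, p0=F, ((p0 ∧ p0) → p0)=T] Δ:[(p1 ∧ p0)=F] refutes=False
  v=10: Γ:[(p0 → p0)=T, p0=T, ((p0 ∧ p0) → p0)=T] Δ:[(p1 ∧ p0)=F] refutes=True  ← countermodel

Result: NO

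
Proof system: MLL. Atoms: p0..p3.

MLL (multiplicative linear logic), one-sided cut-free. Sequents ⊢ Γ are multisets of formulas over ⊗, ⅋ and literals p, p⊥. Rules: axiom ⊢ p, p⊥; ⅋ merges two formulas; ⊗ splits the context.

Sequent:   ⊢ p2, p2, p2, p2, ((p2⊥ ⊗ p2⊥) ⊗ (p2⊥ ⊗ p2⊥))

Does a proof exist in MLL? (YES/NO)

Derivation (root first):
[⊗]  ⊢ p2, p2, p2, p2, ((p2⊥ ⊗ p2⊥) ⊗ (p2⊥ ⊗ p2⊥))
  [⊗]  ⊢ p2, p2, (p2⊥ ⊗ p2⊥)
    [Ax]  ⊢ p2, p2⊥
    [Ax]  ⊢ p2, p2⊥
  [⊗]  ⊢ p2, p2, (p2⊥ ⊗ p2⊥)
    [Ax]  ⊢ p2, p2⊥
    [Ax]  ⊢ p2, p2⊥

Result: YES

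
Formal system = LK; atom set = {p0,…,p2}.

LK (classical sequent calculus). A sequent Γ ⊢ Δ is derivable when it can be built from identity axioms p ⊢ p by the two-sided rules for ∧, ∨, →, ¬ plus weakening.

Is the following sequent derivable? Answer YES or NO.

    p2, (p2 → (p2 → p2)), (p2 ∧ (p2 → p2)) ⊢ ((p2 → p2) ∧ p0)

Search for a countermodel by truth-table:
  v=000: Γ:[p2=F, (p2 → (p2 → p2))=T, (p2 ∧ (p2 → p2))=F] Δ:[((p2 → p2) ∧ p0)=F] refutes=False
  v=001: Γ:[p2=T, (p2 → (p2 → p2))=T, (p2 ∧ (p2 → p2))=T] Δ:[((p2 → p2) ∧ p0)=F] refutes=True  ← countermodel

Result: NO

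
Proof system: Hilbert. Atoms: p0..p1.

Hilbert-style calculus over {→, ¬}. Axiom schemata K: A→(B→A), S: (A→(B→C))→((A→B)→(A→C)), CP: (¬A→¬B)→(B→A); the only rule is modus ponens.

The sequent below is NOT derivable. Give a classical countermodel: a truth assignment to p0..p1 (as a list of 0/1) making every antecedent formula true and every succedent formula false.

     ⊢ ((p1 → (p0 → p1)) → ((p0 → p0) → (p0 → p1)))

Enumerate valuations to refute Γ ⊢ Δ:
  v=00: Γ:[] Δ:[((p1 → (p0 → p1)) → ((p0 → p0) → (p0 → p1)))=T] refutes=False
  v=01: Γ:[] Δ:[((p1 → (p0 → p1)) → ((p0 → p0) → (p0 → p1)))=T] refutes=False
  v=10: Γ:[] Δ:[((p1 → (p0 → p1)) → ((p0 → p0) → (p0 → p1)))=F] refutes=True  ← countermodel

Result: [1, 0]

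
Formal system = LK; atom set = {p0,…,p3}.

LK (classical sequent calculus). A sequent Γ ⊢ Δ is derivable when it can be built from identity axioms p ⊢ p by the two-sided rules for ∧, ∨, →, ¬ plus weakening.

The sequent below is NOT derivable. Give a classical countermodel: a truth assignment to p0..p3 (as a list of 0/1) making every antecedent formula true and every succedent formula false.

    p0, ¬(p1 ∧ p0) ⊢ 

Search for a countermodel by truth-table:
  v=0000: Γ:[p0=F, ¬(p1 ∧ p0)=T] Δ:[] refutes=False
  v=0001: Γ:[p0=F, ¬(p1 ∧ p0)=T] Δ:[] refutes=False
  v=0010: Γ:[p0=F, ¬(p1 ∧ p0)=T] Δ:[] refutes=False
  v=0011: Γ:[p0=F, ¬(p1 ∧ p0)=T] Δ:[] refutes=False
  v=0100: Γ:[p0=F, ¬(p1 ∧ p0)=T] Δ:[] refutes=False
  v=0101: Γ:[p0=F, ¬(p1 ∧ p0)=T] Δ:[] refutes=False
  v=0110: Γ:[p0=F, ¬(p1 ∧ p0)=T] Δ:[] refutes=False
  v=0111: Γ:[p0=F, ¬(p1 ∧ p0)=T] Δ:[] refutes=False
  v=1000: Γ:[p0=T, ¬(p1 ∧ p0)=T] Δ:[] refutes=True  ← countermodel

Result: [1, 0, 0, 0]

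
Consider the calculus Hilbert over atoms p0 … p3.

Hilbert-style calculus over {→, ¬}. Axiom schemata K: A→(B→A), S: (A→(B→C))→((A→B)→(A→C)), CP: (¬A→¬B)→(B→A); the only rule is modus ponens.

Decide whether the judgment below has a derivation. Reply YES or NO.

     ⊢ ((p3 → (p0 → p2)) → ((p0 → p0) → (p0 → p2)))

Enumerate valuations to refute Γ ⊢ Δ:
  v=0000: Γ:[] Δ:[((p3 → (p0 → p2)) → ((p0 → p0) → (p0 → p2)))=T] refutes=False
  v=0001: Γ:[] Δ:[((p3 → (p0 → p2)) → ((p0 → p0) → (p0 → p2)))=T] refutes=False
  v=0010: Γ:[] Δ:[((p3 → (p0 → p2)) → ((p0 → p0) → (p0 → p2)))=T] refutes=False
  v=0011: Γ:[] Δ:[((p3 → (p0 → p2)) → ((p0 → p0) → (p0 → p2)))=T] refutes=False
  v=0100: Γ:[] Δ:[((p3 → (p0 → p2)) → ((p0 → p0) → (p0 → p2)))=T] refutes=False
  v=0101: Γ:[] Δ:[((p3 → (p0 → p2)) → ((p0 → p0) → (p0 → p2)))=T] refutes=False
  v=0110: Γ:[] Δ:[((p3 → (p0 → p2)) → ((p0 → p0) → (p0 → p2)))=T] refutes=False
  v=0111: Γ:[] Δ:[((p3 → (p0 → p2)) → ((p0 → p0) → (p0 → p2)))=T] refutes=False
  v=1000: Γ:[] Δ:[((p3 → (p0 → p2)) → ((p0 → p0) → (p0 → p2)))=F] refutes=True  ← countermodel

Result: NO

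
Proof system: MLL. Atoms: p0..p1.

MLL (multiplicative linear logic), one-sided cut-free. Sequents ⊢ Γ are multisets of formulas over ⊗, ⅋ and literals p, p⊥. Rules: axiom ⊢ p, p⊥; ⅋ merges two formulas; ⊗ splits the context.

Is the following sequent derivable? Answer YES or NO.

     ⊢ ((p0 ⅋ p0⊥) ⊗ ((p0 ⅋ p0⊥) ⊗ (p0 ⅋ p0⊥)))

Proof tree:
[⊗]  ⊢ ((p0 ⅋ p0⊥) ⊗ ((p0 ⅋ p0⊥) ⊗ (p0 ⅋ p0⊥)))
  [⅋]  ⊢ (p0 ⅋ p0⊥)
    [Ax]  ⊢ p0, p0⊥
  [⊗]  ⊢ ((p0 ⅋ p0⊥) ⊗ (p0 ⅋ p0⊥))
    [⅋]  ⊢ (p0 ⅋ p0⊥)
      [Ax]  ⊢ p0, p0⊥
    [⅋]  ⊢ (p0 ⅋ p0⊥)
      [Ax]  ⊢ p0, p0⊥

Result: YES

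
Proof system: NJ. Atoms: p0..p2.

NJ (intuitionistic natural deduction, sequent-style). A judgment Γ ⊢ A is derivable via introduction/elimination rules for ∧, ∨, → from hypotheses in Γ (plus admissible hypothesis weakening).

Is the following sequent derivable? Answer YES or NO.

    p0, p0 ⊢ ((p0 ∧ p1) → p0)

Proof tree:
[Wk] p0, p0 ⊢ ((p0 ∧ p1) → p0)
  [→I] p0 ⊢ ((p0 ∧ p1) → p0)
    [Wk] p0, (p0 ∧ p1) ⊢ p0
      [Ax] p0 ⊢ p0

Result: YES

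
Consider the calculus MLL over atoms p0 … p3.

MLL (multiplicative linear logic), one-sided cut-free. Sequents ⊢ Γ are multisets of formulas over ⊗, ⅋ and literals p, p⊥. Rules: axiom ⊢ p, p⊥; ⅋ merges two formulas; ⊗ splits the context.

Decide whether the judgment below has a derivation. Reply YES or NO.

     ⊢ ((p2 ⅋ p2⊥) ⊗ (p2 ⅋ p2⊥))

Derivation (root first):
[⊗]  ⊢ ((p2 ⅋ p2⊥) ⊗ (p2 ⅋ p2⊥))
  [⅋]  ⊢ (p2 ⅋ p2⊥)
    [Ax]  ⊢ p2, p2⊥
  [⅋]  ⊢ (p2 ⅋ p2⊥)
    [Ax]  ⊢ p2, p2⊥

Result: YES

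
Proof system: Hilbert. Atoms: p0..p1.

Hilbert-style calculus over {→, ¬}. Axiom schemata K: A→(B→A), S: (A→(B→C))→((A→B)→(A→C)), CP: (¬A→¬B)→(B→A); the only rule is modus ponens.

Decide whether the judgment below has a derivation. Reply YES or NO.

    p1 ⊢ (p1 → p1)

Proof tree:
[MP] p1 ⊢ (p1 → p1)
  [K]  ⊢ (p1 → (p1 → p1))
  [MP] p1 ⊢ p1
    [MP] p1 ⊢ (p1 → p1)
      [K]  ⊢ (p1 → (p1 → p1))
      [Hyp] p1 ⊢ p1
    [Hyp] p1 ⊢ p1

Result: YES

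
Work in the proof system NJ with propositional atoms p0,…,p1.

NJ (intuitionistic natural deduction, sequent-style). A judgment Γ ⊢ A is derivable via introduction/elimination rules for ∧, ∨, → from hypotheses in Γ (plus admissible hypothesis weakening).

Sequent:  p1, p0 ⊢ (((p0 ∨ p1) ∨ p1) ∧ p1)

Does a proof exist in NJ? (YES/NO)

Proof tree:
[∧I] p1, p0 ⊢ (((p0 ∨ p1) ∨ p1) ∧ p1)
  [∨I₁] p0 ⊢ ((p0 ∨ p1) ∨ p1)
    [∨I₁] p0 ⊢ (p0 ∨ p1)
      [Ax] p0 ⊢ p0
  [Ax] p1 ⊢ p1

Result: YES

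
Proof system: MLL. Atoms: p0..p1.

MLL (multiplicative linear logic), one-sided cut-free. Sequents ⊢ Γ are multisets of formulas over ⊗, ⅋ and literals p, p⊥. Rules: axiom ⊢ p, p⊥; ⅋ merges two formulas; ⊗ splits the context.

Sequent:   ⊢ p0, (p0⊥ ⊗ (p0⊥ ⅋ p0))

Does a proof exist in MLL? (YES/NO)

Proof tree:
[⊗]  ⊢ p0, (p0⊥ ⊗ (p0⊥ ⅋ p0))
  [Ax]  ⊢ p0, p0⊥
  [⅋]  ⊢ (p0⊥ ⅋ p0)
    [Ax]  ⊢ p0, p0⊥

Result: YES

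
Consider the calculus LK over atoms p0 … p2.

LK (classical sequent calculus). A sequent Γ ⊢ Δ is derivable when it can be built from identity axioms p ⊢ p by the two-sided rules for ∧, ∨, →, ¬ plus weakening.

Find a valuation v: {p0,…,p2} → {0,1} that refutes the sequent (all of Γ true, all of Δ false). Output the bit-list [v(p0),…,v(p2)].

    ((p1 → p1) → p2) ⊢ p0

Enumerate valuations to refute Γ ⊢ Δ:
  v=000: Γ:[((p1 → p1) → p2)=F] Δ:[p0=F] refutes=False
  v=001: Γ:[((p1 → p1) → p2)=T] Δ:[p0=F] refutes=True  ← countermodel

Result: [0, 0, 1]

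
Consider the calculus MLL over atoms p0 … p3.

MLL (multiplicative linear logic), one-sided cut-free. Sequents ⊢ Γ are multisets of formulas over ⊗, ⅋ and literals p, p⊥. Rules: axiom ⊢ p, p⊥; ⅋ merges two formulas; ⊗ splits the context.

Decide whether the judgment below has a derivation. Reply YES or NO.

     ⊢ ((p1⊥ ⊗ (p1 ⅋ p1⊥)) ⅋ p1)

Proof tree:
[⅋]  ⊢ ((p1⊥ ⊗ (p1 ⅋ p1⊥)) ⅋ p1)
  [⊗]  ⊢ p1, (p1⊥ ⊗ (p1 ⅋ p1⊥))
    [Ax]  ⊢ p1, p1⊥
    [⅋]  ⊢ (p1 ⅋ p1⊥)
      [Ax]  ⊢ p1, p1⊥

Result: YES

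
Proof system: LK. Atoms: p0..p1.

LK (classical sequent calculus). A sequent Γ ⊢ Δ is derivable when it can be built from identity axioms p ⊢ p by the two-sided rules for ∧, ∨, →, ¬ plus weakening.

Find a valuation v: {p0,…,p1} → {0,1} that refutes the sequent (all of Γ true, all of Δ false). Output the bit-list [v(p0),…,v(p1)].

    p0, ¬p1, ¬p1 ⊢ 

Enumerate valuations to refute Γ ⊢ Δ:
  v=00: Γ:[p0=F, ¬p1=T, ¬p1=T] Δ:[] refutes=False
  v=01: Γ:[p0=F, ¬p1=F, ¬p1=F] Δ:[] refutes=False
  v=10: Γ:[p0=T, ¬p1=T, ¬p1=T] Δ:[] refutes=True  ← countermodel

Result: [1, 0]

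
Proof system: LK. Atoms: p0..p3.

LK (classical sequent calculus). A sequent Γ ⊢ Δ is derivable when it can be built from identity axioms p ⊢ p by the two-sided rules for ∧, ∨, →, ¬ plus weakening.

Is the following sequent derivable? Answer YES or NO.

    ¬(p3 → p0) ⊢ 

Enumerate valuations to refute Γ ⊢ Δ:
  v=0000: Γ:[¬(p3 → p0)=F] Δ:[] refutes=False
  v=0001: Γ:[¬(p3 → p0)=T] Δ:[] refutes=True  ← countermodel

Result: NO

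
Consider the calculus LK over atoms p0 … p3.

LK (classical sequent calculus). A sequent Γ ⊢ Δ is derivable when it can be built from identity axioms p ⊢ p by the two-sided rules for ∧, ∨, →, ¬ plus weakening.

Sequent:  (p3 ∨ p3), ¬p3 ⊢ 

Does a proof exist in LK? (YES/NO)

Derivation (root first):
[¬L] (p3 ∨ p3), ¬p3 ⊢ 
  [∨L] (p3 ∨ p3) ⊢ p3
    [Ax] p3 ⊢ p3
    [Ax] p3 ⊢ p3

Result: YES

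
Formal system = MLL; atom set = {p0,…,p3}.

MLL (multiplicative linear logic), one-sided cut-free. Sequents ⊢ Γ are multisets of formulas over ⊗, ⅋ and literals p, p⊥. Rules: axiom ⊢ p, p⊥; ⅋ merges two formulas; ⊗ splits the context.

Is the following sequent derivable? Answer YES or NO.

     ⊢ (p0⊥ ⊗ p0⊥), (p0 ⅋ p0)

Proof tree:
[⅋]  ⊢ (p0⊥ ⊗ p0⊥), (p0 ⅋ p0)
  [⊗]  ⊢ p0, p0, (p0⊥ ⊗ p0⊥)
    [Ax]  ⊢ p0, p0⊥
    [Ax]  ⊢ p0, p0⊥

Result: YES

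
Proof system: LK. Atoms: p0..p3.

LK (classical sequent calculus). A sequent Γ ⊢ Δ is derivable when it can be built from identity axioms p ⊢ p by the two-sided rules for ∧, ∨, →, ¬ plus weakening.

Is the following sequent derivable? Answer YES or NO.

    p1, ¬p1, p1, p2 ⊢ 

Proof tree:
[WL] p1, ¬p1, p1, p2 ⊢ 
  [WL] p1, ¬p1, p1 ⊢ 
    [¬L] p1, ¬p1 ⊢ 
      [Ax] p1 ⊢ p1

Result: YES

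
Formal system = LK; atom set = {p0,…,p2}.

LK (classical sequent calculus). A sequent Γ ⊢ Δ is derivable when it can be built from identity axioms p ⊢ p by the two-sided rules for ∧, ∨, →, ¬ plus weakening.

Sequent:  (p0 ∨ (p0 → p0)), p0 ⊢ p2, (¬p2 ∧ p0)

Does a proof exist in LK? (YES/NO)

Proof tree:
[∧R] (p0 ∨ (p0 → p0)), p0 ⊢ p2, (¬p2 ∧ p0)
  [¬R]  ⊢ p2, ¬p2
    [Ax] p2 ⊢ p2
  [∨L] p0, (p0 ∨ (p0 → p0)) ⊢ p0
    [Ax] p0 ⊢ p0
    [→L] p0, (p0 → p0) ⊢ p0
      [Ax] p0 ⊢ p0
      [Ax] p0 ⊢ p0

Result: YES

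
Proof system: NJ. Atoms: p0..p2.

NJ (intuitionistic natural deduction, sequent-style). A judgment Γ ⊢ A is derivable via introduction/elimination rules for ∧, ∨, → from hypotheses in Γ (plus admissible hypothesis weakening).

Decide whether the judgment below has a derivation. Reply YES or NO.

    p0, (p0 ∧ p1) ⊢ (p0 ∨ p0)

Proof tree:
[Wk] p0, (p0 ∧ p1) ⊢ (p0 ∨ p0)
  [∨I₂] p0 ⊢ (p0 ∨ p0)
    [Ax] p0 ⊢ p0

Result: YES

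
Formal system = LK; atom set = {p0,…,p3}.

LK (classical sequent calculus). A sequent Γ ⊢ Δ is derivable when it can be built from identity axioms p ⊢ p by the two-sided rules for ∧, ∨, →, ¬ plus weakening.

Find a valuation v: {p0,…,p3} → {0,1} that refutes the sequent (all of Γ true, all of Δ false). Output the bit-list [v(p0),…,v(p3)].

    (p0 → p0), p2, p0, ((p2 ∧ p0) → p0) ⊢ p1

Enumerate valuations to refute Γ ⊢ Δ:
  v=0000: Γ:[(p0 → p0)=T, p2=F, p0=F, ((p2 ∧ p0) → p0)=T] Δ:[p1=F] refutes=False
  v=0001: Γ:[(p0 → p0)=T, p2=F, p0=F, ((p2 ∧ p0) → p0)=T] Δ:[p1=F] refutes=False
  v=0010: Γ:[(p0 → p0)=T, p2=T, p0=F, ((p2 ∧ p0) → p0)=T] Δ:[p1=F] refutes=False
  v=0011: Γ:[(p0 → p0)=T, p2=T, p0=F, ((p2 ∧ p0) → p0)=T] Δ:[p1=F] refutes=False
  v=0100: Γ:[(p0 → p0)=T, p2=F, p0=F, ((p2 ∧ p0) → p0)=T] Δ:[p1=T] refutes=False
  v=0101: Γ:[(p0 → p0)=T, p2=F, p0=F, ((p2 ∧ p0) → p0)=T] Δ:[p1=T] refutes=False
  v=0110: Γ:[(p0 → p0)=T, p2=T, p0=F, ((p2 ∧ p0) → p0)=T] Δ:[p1=T] refutes=False
  v=0111: Γ:[(p0 → p0)=T, p2=T, p0=F, ((p2 ∧ p0) → p0)=T] Δ:[p1=T] refutes=False
  v=1000: Γ:[(p0 → p0)=T, p2=F, p0=T, ((p2 ∧ p0) → p0)=T] Δ:[p1=F] refutes=False
  v=1001: Γ:[(p0 → p0)=T, p2=F, p0=T, ((p2 ∧ p0) → p0)=T] Δ:[p1=F] refutes=False
  v=1010: Γ:[(p0 → p0)=T, p2=T, p0=T, ((p2 ∧ p0) → p0)=T] Δ:[p1=F] refutes=True  ← countermodel

Result: [1, 0, 1, 0]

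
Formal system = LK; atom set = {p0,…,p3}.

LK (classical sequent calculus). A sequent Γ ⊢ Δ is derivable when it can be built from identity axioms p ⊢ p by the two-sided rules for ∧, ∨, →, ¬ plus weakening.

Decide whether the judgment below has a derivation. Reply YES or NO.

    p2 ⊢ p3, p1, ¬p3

Proof tree:
[¬R] p2 ⊢ p3, p1, ¬p3
  [WL] p3, p2 ⊢ p3, p1
    [WR] p3 ⊢ p3, p1
      [Ax] p3 ⊢ p3

Result: YES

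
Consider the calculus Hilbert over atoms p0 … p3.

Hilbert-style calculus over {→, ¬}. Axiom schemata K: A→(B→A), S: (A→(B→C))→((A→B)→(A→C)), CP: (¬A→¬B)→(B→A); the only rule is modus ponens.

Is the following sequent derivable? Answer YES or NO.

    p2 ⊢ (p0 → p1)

Search for a countermodel by truth-table:
  v=0000: Γ:[p2=F] Δ:[(p0 → p1)=T] refutes=False
  v=0001: Γ:[p2=F] Δ:[(p0 → p1)=T] refutes=False
  v=0010: Γ:[p2=T] Δ:[(p0 → p1)=T] refutes=False
  v=0011: Γ:[p2=T] Δ:[(p0 → p1)=T] refutes=False
  v=0100: Γ:[p2=F] Δ:[(p0 → p1)=T] refutes=False
  v=0101: Γ:[p2=F] Δ:[(p0 → p1)=T] refutes=False
  v=0110: Γ:[p2=T] Δ:[(p0 → p1)=T] refutes=False
  v=0111: Γ:[p2=T] Δ:[(p0 → p1)=T] refutes=False
  v=1000: Γ:[p2=F] Δ:[(p0 → p1)=F] refutes=False
  v=1001: Γ:[p2=F] Δ:[(p0 → p1)=F] refutes=False
  v=1010: Γ:[p2=T] Δ:[(p0 → p1)=F] refutes=True  ← countermodel

Result: NO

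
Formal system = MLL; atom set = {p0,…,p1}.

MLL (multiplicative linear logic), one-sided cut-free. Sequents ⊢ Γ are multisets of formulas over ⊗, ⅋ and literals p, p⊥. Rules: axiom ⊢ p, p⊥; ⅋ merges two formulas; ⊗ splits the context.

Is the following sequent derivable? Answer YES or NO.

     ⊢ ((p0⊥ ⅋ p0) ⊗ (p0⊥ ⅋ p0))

Derivation trace:
[⊗]  ⊢ ((p0⊥ ⅋ p0) ⊗ (p0⊥ ⅋ p0))
  [⅋]  ⊢ (p0⊥ ⅋ p0)
    [Ax]  ⊢ p0, p0⊥
  [⅋]  ⊢ (p0⊥ ⅋ p0)
    [Ax]  ⊢ p0, p0⊥

Result: YES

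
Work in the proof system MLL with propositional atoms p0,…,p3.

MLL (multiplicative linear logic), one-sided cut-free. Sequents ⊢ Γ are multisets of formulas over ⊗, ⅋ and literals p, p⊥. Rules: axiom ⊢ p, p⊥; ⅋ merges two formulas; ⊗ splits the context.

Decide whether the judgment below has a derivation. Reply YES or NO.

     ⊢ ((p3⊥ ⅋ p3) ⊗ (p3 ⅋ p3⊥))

Derivation (root first):
[⊗]  ⊢ ((p3⊥ ⅋ p3) ⊗ (p3 ⅋ p3⊥))
  [⅋]  ⊢ (p3⊥ ⅋ p3)
    [Ax]  ⊢ p3, p3⊥
  [⅋]  ⊢ (p3 ⅋ p3⊥)
    [Ax]  ⊢ p3, p3⊥

Result: YES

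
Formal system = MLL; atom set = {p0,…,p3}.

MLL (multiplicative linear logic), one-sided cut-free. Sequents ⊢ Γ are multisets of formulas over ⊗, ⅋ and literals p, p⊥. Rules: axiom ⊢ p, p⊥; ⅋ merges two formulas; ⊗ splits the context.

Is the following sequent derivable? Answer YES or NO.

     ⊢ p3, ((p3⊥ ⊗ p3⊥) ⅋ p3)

Derivation (root first):
[⅋]  ⊢ p3, ((p3⊥ ⊗ p3⊥) ⅋ p3)
  [⊗]  ⊢ p3, p3, (p3⊥ ⊗ p3⊥)
    [Ax]  ⊢ p3, p3⊥
    [Ax]  ⊢ p3, p3⊥

Result: YES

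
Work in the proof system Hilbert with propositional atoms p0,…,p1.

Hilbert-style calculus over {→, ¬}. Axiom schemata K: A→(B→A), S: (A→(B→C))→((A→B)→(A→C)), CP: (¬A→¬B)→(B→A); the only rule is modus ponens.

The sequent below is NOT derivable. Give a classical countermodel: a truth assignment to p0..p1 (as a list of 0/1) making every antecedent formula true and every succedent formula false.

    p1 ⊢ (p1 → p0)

Enumerate valuations to refute Γ ⊢ Δ:
  v=00: Γ:[p1=F] Δ:[(p1 → p0)=T] refutes=False
  v=01: Γ:[p1=T] Δ:[(p1 → p0)=F] refutes=True  ← countermodel

Result: [0, 1]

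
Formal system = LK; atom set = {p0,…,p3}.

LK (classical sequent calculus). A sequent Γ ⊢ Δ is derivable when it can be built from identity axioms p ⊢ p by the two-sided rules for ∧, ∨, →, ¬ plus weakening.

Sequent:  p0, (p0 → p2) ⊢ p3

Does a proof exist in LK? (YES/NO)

Search for a countermodel by truth-table:
  v=0000: Γ:[p0=F, (p0 → p2)=T] Δ:[p3=F] refutes=False
  v=0001: Γ:[p0=F, (p0 → p2)=T] Δ:[p3=T] refutes=False
  v=0010: Γ:[p0=F, (p0 → p2)=T] Δ:[p3=F] refutes=False
  v=0011: Γ:[p0=F, (p0 → p2)=T] Δ:[p3=T] refutes=False
  v=0100: Γ:[p0=F, (p0 → p2)=T] Δ:[p3=F] refutes=False
  v=0101: Γ:[p0=F, (p0 → p2)=T] Δ:[p3=T] refutes=False
  v=0110: Γ:[p0=F, (p0 → p2)=T] Δ:[p3=F] refutes=False
  v=0111: Γ:[p0=F, (p0 → p2)=T] Δ:[p3=T] refutes=False
  v=1000: Γ:[p0=T, (p0 → p2)=F] Δ:[p3=F] refutes=False
  v=1001: Γ:[p0=T, (p0 → p2)=F] Δ:[p3=T] refutes=False
  v=1010: Γ:[p0=T, (p0 → p2)=T] Δ:[p3=F] refutes=True  ← countermodel

Result: NO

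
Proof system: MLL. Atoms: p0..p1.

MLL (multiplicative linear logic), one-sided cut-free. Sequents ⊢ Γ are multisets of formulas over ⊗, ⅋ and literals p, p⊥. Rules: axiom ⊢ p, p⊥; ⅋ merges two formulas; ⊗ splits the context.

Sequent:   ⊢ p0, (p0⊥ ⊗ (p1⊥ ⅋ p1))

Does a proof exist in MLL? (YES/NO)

Derivation trace:
[⊗]  ⊢ p0, (p0⊥ ⊗ (p1⊥ ⅋ p1))
  [Ax]  ⊢ p0, p0⊥
  [⅋]  ⊢ (p1⊥ ⅋ p1)
    [Ax]  ⊢ p1, p1⊥

Result: YES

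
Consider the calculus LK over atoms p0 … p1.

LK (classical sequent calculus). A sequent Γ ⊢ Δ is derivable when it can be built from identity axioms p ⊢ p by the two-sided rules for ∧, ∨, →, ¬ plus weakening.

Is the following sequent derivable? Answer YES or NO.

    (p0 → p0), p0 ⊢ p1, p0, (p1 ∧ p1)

Proof tree:
[∧R] (p0 → p0), p0 ⊢ p1, p0, (p1 ∧ p1)
  [WR] p0, (p0 → p0) ⊢ p1, p0, p1
    [→L] p0, (p0 → p0) ⊢ p1, p0
      [Ax] p0 ⊢ p0
      [WR] p0 ⊢ p0, p1
        [Ax] p0 ⊢ p0
  [WR] p0 ⊢ p0, p1
    [Ax] p0 ⊢ p0

Result: YES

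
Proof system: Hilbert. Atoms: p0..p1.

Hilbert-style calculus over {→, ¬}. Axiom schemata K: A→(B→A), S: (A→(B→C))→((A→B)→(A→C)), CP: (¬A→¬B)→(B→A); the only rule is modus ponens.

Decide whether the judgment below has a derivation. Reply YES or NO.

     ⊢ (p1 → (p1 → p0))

Enumerate valuations to refute Γ ⊢ Δ:
  v=00: Γ:[] Δ:[(p1 → (p1 → p0))=T] refutes=False
  v=01: Γ:[] Δ:[(p1 → (p1 → p0))=F] refutes=True  ← countermodel

Result: NO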